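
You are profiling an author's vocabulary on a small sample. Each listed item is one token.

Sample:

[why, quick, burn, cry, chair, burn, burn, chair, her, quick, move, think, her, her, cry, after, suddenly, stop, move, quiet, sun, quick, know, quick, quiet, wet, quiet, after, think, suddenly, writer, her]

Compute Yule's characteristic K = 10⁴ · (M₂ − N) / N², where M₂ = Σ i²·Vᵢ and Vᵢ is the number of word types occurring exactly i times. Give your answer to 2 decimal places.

468.75

Frequencies: quick:4, her:4, burn:3, quiet:3, cry:2, chair:2, move:2, think:2, after:2, suddenly:2, why:1, stop:1, sun:1, know:1, wet:1, writer:1
N = 32. Frequency spectrum: V_1=6, V_2=6, V_3=2, V_4=2
M₂ = 1²·6 + 2²·6 + 3²·2 + 4²·2 = 80
K = 10000 × (80 − 32) / 32² = 468.75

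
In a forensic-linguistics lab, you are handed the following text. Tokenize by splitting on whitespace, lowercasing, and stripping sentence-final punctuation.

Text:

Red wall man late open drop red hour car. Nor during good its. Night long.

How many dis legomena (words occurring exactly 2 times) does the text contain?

Frequencies: red:2, wall:1, man:1, late:1, open:1, drop:1, hour:1, car:1, nor:1, during:1, good:1, its:1, night:1, long:1
Words with frequency 2: red

1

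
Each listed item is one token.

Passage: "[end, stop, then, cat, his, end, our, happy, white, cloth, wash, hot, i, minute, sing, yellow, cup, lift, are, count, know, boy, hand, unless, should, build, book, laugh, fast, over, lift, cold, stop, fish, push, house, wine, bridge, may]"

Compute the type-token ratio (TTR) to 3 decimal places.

0.923

N = 39 tokens, V = 36 types.
TTR = V / N = 36 / 39 = 0.923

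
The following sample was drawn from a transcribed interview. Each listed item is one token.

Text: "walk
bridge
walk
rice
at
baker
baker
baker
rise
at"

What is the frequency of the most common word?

Frequencies: baker:3, walk:2, at:2, bridge:1, rice:1, rise:1
Most common: 'baker' with frequency 3.

3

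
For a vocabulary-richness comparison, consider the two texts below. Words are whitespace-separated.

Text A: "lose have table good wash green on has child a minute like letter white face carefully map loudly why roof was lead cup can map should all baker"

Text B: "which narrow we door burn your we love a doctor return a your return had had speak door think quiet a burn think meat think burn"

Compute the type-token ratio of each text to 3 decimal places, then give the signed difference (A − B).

TTR(A) = 27/28 = 0.964
TTR(B) = 15/26 = 0.577
Difference = 0.964 − 0.577 = 0.387

0.387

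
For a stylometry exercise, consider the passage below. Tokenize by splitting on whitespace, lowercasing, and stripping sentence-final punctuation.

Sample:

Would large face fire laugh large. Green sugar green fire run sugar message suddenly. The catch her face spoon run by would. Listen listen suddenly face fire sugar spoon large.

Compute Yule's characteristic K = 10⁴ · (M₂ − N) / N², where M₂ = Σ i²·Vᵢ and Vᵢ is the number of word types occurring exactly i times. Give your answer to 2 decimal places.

400.00

Frequencies: large:3, face:3, fire:3, sugar:3, would:2, green:2, run:2, suddenly:2, spoon:2, listen:2, laugh:1, message:1, the:1, catch:1, her:1, by:1
N = 30. Frequency spectrum: V_1=6, V_2=6, V_3=4
M₂ = 1²·6 + 2²·6 + 3²·4 = 66
K = 10000 × (66 − 30) / 30² = 400.00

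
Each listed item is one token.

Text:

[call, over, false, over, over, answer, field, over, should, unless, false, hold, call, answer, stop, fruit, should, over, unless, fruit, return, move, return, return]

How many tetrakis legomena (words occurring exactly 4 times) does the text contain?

0

Frequencies: over:5, return:3, call:2, false:2, answer:2, should:2, unless:2, fruit:2, field:1, hold:1, stop:1, move:1
Words with frequency 4: (none)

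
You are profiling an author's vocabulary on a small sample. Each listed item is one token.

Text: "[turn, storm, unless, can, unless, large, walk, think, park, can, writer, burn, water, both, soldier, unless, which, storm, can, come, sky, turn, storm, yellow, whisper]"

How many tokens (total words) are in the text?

Tokens: turn, storm, unless, can, unless, large, walk, think, park, can, writer, burn, water, both, soldier, unless, which, storm, can, come, sky, turn, storm, yellow, whisper
N = 25

25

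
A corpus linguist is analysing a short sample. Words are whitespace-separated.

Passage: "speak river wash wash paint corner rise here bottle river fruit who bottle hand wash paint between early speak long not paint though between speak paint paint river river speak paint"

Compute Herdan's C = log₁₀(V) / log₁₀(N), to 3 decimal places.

N = 31, V = 16.
log₁₀(V) = 1.204120, log₁₀(N) = 1.491362
C = 1.204120 / 1.491362 = 0.807

0.807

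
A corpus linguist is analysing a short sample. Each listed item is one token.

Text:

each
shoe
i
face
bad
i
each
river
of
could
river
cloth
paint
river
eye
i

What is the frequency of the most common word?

Frequencies: i:3, river:3, each:2, shoe:1, face:1, bad:1, of:1, could:1, cloth:1, paint:1, eye:1
Most common: 'i' with frequency 3.

3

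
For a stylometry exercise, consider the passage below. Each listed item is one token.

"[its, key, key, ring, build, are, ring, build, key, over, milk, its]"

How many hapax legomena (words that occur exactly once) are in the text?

3

Frequencies: key:3, its:2, ring:2, build:2, are:1, over:1, milk:1
Hapax (freq=1): are, milk, over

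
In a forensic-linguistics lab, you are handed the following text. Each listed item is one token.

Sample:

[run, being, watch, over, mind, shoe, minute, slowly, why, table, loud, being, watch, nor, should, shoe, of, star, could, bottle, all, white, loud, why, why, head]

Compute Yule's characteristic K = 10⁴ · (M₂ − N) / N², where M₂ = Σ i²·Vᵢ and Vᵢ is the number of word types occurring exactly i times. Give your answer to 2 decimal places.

207.10

Frequencies: why:3, being:2, watch:2, shoe:2, loud:2, run:1, over:1, mind:1, minute:1, slowly:1, table:1, nor:1, should:1, of:1, star:1, could:1, bottle:1, all:1, white:1, head:1
N = 26. Frequency spectrum: V_1=15, V_2=4, V_3=1
M₂ = 1²·15 + 2²·4 + 3²·1 = 40
K = 10000 × (40 − 26) / 26² = 207.10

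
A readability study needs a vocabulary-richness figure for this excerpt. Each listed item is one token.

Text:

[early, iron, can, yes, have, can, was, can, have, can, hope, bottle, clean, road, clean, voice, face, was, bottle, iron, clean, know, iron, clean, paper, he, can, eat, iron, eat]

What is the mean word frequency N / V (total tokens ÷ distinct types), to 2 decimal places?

N = 30 tokens, V = 16 types.
Mean frequency = N / V = 30 / 16 = 1.88

1.88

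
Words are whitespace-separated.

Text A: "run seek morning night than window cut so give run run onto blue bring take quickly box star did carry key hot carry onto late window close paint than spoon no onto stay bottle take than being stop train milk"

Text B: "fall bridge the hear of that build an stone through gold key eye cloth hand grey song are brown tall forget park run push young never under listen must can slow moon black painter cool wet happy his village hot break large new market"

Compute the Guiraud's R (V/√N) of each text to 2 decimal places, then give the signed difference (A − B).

A: V=31, N=40, R=4.90
B: V=44, N=44, R=6.63
Difference = 4.90 − 6.63 = -1.73

-1.73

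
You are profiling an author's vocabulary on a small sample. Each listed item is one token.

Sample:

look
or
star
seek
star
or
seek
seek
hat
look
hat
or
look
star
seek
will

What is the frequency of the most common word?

4

Frequencies: seek:4, look:3, or:3, star:3, hat:2, will:1
Most common: 'seek' with frequency 4.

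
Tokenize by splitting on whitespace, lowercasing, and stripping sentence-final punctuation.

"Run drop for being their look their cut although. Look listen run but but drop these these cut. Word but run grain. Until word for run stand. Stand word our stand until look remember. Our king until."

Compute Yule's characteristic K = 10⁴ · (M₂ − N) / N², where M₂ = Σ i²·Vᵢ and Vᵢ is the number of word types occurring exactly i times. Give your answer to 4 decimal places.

394.4485

Frequencies: run:4, look:3, but:3, word:3, until:3, stand:3, drop:2, for:2, their:2, cut:2, these:2, our:2, being:1, although:1, listen:1, grain:1, remember:1, king:1
N = 37. Frequency spectrum: V_1=6, V_2=6, V_3=5, V_4=1
M₂ = 1²·6 + 2²·6 + 3²·5 + 4²·1 = 91
K = 10000 × (91 − 37) / 37² = 394.4485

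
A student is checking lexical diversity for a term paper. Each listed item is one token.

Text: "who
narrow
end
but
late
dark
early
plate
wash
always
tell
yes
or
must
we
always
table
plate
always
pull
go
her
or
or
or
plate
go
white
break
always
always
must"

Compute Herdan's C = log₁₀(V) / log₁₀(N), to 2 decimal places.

0.88

N = 32, V = 21.
log₁₀(V) = 1.322219, log₁₀(N) = 1.505150
C = 1.322219 / 1.505150 = 0.88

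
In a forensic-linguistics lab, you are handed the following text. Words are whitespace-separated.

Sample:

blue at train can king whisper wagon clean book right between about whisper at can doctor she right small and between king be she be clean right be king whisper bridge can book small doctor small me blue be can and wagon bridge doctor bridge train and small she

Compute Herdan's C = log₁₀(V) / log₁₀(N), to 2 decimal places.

N = 49, V = 19.
log₁₀(V) = 1.278754, log₁₀(N) = 1.690196
C = 1.278754 / 1.690196 = 0.76

0.76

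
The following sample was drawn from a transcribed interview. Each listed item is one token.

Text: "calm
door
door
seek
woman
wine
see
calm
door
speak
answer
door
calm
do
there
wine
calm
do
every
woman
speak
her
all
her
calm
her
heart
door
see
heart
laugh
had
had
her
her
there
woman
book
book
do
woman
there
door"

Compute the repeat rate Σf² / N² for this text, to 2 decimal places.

0.08

Frequencies: door:6, calm:5, her:5, woman:4, do:3, there:3, wine:2, see:2, speak:2, heart:2, had:2, book:2, seek:1, answer:1, every:1, all:1, laugh:1
Σf² = 149; N² = 1849
Repeat rate = 149 / 1849 = 0.08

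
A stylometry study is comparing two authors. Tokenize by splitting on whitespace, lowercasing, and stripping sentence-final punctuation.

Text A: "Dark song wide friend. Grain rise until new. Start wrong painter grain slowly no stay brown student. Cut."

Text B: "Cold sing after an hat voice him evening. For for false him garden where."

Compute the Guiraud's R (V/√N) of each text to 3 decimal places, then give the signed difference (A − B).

0.800

A: V=17, N=18, R=4.007
B: V=12, N=14, R=3.207
Difference = 4.007 − 3.207 = 0.800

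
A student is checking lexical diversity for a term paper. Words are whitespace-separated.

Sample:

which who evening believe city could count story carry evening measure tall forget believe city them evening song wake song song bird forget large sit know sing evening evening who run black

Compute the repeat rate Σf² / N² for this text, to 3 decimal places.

Frequencies: evening:5, song:3, who:2, believe:2, city:2, forget:2, which:1, could:1, count:1, story:1, carry:1, measure:1, tall:1, them:1, wake:1, bird:1, large:1, sit:1, know:1, sing:1, … (2 more, each freq 1)
Σf² = 66; N² = 1024
Repeat rate = 66 / 1024 = 0.064

0.064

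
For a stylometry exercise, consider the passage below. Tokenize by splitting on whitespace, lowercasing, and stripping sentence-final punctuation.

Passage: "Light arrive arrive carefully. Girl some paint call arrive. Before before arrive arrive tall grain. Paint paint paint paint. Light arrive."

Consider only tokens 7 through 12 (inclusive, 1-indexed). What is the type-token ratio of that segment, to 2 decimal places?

0.67

Segment tokens 7–12: paint, call, arrive, before, before, arrive
Segment N = 6, segment V = 4.
TTR = 4 / 6 = 0.67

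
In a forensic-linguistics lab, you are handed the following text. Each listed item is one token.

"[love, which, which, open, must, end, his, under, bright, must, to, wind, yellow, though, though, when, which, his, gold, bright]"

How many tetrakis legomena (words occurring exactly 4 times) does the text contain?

0

Frequencies: which:3, must:2, his:2, bright:2, though:2, love:1, open:1, end:1, under:1, to:1, wind:1, yellow:1, when:1, gold:1
Words with frequency 4: (none)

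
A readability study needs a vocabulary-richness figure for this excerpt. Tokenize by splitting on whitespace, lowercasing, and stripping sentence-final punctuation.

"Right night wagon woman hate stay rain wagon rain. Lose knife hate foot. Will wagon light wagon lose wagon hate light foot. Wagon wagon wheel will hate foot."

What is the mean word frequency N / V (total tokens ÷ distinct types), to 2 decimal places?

N = 28 tokens, V = 13 types.
Mean frequency = N / V = 28 / 13 = 2.15

2.15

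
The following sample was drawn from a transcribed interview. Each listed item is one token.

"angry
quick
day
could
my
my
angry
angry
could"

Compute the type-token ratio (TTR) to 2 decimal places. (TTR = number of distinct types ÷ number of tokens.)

N = 9 tokens, V = 5 types.
TTR = V / N = 5 / 9 = 0.56

0.56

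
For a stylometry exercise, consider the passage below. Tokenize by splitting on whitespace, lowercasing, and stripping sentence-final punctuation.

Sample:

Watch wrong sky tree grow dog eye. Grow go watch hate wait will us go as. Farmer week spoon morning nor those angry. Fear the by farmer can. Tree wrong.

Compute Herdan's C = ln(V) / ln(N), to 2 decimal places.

N = 30, V = 24.
ln(V) = 3.178054, ln(N) = 3.401197
C = 3.178054 / 3.401197 = 0.93

0.93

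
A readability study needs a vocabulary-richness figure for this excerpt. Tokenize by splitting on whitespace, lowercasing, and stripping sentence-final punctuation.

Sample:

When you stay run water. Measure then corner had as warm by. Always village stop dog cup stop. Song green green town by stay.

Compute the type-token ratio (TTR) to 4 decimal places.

N = 24 tokens, V = 20 types.
TTR = V / N = 20 / 24 = 0.8333

0.8333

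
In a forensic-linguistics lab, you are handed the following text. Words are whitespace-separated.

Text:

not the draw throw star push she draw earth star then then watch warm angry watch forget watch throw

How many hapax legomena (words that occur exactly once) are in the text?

Frequencies: watch:3, draw:2, throw:2, star:2, then:2, not:1, the:1, push:1, she:1, earth:1, warm:1, angry:1, forget:1
Hapax (freq=1): angry, earth, forget, not, push, she, the, warm

8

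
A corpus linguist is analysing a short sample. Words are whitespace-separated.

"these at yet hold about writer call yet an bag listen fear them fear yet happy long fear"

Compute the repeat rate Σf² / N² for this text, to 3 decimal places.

0.093

Frequencies: yet:3, fear:3, these:1, at:1, hold:1, about:1, writer:1, call:1, an:1, bag:1, listen:1, them:1, happy:1, long:1
Σf² = 30; N² = 324
Repeat rate = 30 / 324 = 0.093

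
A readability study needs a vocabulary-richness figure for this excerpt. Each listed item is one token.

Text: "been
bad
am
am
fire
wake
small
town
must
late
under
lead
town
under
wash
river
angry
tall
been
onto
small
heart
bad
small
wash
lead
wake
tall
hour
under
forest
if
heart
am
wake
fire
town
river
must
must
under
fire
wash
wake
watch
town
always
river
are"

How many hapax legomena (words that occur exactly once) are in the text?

9

Frequencies: wake:4, town:4, under:4, am:3, fire:3, small:3, must:3, wash:3, river:3, been:2, bad:2, lead:2, tall:2, heart:2, late:1, angry:1, onto:1, hour:1, forest:1, if:1, … (3 more, each freq 1)
Hapax (freq=1): always, angry, are, forest, hour, if, late, onto, watch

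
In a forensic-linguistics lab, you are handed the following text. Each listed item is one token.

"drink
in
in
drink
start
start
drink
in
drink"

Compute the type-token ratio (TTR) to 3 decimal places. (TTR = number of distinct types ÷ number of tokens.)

N = 9 tokens, V = 3 types.
TTR = V / N = 3 / 9 = 0.333

0.333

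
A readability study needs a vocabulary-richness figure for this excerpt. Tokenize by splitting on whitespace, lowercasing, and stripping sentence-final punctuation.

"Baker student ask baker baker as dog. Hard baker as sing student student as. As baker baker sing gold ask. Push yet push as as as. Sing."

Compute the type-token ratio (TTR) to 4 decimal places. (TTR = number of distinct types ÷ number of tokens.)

N = 27 tokens, V = 10 types.
TTR = V / N = 10 / 27 = 0.3704

0.3704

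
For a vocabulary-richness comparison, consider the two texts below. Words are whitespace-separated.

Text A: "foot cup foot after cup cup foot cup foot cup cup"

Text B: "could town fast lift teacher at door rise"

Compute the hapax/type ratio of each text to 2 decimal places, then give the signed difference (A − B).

-0.67

A: hapax=1, V=3, ratio=0.33
B: hapax=8, V=8, ratio=1.00
Difference = 0.33 − 1.00 = -0.67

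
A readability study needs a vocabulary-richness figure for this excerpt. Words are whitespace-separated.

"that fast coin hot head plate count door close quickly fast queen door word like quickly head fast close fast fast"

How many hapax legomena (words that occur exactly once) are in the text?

Frequencies: fast:5, head:2, door:2, close:2, quickly:2, that:1, coin:1, hot:1, plate:1, count:1, queen:1, word:1, like:1
Hapax (freq=1): coin, count, hot, like, plate, queen, that, word

8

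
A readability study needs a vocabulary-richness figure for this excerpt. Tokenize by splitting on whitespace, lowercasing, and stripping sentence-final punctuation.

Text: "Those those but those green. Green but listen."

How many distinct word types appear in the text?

Distinct types: {but, green, listen, those}
V = 4

4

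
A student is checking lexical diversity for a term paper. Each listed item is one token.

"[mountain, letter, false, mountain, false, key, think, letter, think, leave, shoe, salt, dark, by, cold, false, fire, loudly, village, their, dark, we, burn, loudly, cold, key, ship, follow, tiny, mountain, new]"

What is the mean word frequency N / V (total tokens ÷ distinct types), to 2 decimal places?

N = 31 tokens, V = 21 types.
Mean frequency = N / V = 31 / 21 = 1.48

1.48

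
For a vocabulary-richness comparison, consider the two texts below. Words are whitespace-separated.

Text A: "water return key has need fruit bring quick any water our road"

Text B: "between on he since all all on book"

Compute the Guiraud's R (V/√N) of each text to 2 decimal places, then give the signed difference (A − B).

1.06

A: V=11, N=12, R=3.18
B: V=6, N=8, R=2.12
Difference = 3.18 − 2.12 = 1.06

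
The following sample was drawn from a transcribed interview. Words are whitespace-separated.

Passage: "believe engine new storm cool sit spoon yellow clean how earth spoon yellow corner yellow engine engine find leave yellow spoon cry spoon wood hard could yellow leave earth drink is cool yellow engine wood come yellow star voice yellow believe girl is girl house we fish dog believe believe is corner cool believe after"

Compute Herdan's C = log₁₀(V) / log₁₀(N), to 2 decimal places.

0.84

N = 55, V = 29.
log₁₀(V) = 1.462398, log₁₀(N) = 1.740363
C = 1.462398 / 1.740363 = 0.84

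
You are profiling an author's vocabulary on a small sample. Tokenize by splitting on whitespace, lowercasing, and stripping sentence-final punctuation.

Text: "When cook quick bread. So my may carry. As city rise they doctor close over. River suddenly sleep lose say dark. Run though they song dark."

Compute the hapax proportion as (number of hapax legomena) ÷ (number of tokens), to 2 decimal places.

0.85

Frequencies: they:2, dark:2, when:1, cook:1, quick:1, bread:1, so:1, my:1, may:1, carry:1, as:1, city:1, rise:1, doctor:1, close:1, over:1, river:1, suddenly:1, sleep:1, lose:1, … (4 more, each freq 1)
Hapax count = 22; token count = 26.
Ratio = 22 / 26 = 0.85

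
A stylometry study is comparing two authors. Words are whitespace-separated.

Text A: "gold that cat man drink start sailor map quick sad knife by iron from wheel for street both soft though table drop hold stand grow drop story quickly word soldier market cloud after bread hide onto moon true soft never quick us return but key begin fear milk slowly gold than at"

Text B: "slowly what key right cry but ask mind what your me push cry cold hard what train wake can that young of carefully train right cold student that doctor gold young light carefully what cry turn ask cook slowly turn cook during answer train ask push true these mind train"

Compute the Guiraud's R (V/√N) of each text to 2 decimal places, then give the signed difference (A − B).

2.42

A: V=48, N=52, R=6.66
B: V=30, N=50, R=4.24
Difference = 6.66 − 4.24 = 2.42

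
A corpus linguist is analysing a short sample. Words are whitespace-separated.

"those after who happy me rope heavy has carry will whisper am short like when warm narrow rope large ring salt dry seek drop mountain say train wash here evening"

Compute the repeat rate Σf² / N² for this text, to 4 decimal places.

0.0356

Frequencies: rope:2, those:1, after:1, who:1, happy:1, me:1, heavy:1, has:1, carry:1, will:1, whisper:1, am:1, short:1, like:1, when:1, warm:1, narrow:1, large:1, ring:1, salt:1, … (9 more, each freq 1)
Σf² = 32; N² = 900
Repeat rate = 32 / 900 = 0.0356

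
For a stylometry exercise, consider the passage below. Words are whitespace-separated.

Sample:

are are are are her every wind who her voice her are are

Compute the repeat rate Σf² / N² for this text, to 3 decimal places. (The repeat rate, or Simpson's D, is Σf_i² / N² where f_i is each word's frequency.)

0.290

Frequencies: are:6, her:3, every:1, wind:1, who:1, voice:1
Σf² = 49; N² = 169
Repeat rate = 49 / 169 = 0.290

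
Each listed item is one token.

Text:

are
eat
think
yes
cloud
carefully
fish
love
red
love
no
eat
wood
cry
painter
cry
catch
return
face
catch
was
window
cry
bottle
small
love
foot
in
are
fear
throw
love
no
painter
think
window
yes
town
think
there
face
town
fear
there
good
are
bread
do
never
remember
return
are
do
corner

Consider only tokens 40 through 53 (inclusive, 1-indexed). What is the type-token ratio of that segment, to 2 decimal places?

Segment tokens 40–53: there, face, town, fear, there, good, are, bread, do, never, remember, return, are, do
Segment N = 14, segment V = 11.
TTR = 11 / 14 = 0.79

0.79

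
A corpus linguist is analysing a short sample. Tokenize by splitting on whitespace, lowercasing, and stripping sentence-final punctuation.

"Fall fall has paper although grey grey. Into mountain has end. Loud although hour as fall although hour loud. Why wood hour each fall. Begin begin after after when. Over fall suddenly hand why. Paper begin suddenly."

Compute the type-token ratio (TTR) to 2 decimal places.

N = 37 tokens, V = 20 types.
TTR = V / N = 20 / 37 = 0.54

0.54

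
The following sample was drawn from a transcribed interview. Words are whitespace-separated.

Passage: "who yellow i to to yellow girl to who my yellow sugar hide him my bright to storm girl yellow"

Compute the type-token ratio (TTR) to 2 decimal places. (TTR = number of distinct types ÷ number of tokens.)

0.55

N = 20 tokens, V = 11 types.
TTR = V / N = 11 / 20 = 0.55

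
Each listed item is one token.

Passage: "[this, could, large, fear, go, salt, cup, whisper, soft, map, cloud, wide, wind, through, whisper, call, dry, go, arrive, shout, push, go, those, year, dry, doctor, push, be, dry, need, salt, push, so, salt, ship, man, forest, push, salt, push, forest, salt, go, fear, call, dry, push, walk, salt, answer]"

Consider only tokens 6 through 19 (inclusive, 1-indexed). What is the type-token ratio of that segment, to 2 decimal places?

Segment tokens 6–19: salt, cup, whisper, soft, map, cloud, wide, wind, through, whisper, call, dry, go, arrive
Segment N = 14, segment V = 13.
TTR = 13 / 14 = 0.93

0.93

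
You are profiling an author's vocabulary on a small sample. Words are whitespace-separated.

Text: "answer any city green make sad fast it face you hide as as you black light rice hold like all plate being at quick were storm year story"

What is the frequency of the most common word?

Frequencies: you:2, as:2, answer:1, any:1, city:1, green:1, make:1, sad:1, fast:1, it:1, face:1, hide:1, black:1, light:1, rice:1, hold:1, like:1, all:1, plate:1, being:1, … (6 more, each freq 1)
Most common: 'you' with frequency 2.

2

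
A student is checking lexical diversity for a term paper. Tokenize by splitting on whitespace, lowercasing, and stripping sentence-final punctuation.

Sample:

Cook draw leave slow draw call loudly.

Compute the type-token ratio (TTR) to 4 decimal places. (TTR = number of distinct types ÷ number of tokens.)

0.8571

N = 7 tokens, V = 6 types.
TTR = V / N = 6 / 7 = 0.8571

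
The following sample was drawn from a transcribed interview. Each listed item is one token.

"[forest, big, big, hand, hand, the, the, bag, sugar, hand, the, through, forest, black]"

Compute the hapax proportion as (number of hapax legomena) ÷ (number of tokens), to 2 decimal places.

Frequencies: hand:3, the:3, forest:2, big:2, bag:1, sugar:1, through:1, black:1
Hapax count = 4; token count = 14.
Ratio = 4 / 14 = 0.29

0.29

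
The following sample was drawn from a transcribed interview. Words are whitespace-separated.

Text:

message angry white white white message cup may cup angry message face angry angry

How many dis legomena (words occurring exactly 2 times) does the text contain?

1

Frequencies: angry:4, message:3, white:3, cup:2, may:1, face:1
Words with frequency 2: cup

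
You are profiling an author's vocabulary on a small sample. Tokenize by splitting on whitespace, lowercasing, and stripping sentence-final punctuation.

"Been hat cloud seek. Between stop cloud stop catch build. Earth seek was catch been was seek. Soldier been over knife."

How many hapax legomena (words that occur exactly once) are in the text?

7

Frequencies: been:3, seek:3, cloud:2, stop:2, catch:2, was:2, hat:1, between:1, build:1, earth:1, soldier:1, over:1, knife:1
Hapax (freq=1): between, build, earth, hat, knife, over, soldier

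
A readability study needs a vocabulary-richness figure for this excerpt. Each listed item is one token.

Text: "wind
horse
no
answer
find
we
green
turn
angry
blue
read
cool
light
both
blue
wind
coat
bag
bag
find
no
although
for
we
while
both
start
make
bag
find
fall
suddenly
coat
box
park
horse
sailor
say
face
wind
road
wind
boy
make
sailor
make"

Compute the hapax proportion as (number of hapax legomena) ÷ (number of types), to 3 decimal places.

0.633

Frequencies: wind:4, find:3, bag:3, make:3, horse:2, no:2, we:2, blue:2, both:2, coat:2, sailor:2, answer:1, green:1, turn:1, angry:1, read:1, cool:1, light:1, although:1, for:1, … (10 more, each freq 1)
Hapax count = 19; type count = 30.
Ratio = 19 / 30 = 0.633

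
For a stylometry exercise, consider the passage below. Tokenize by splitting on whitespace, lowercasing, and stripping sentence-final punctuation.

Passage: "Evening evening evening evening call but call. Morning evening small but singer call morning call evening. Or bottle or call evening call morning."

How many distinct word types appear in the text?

Distinct types: {bottle, but, call, evening, morning, or, singer, small}
V = 8

8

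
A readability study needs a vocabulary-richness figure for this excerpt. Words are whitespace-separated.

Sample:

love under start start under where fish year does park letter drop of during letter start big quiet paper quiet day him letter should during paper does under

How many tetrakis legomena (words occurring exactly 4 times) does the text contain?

Frequencies: under:3, start:3, letter:3, does:2, during:2, quiet:2, paper:2, love:1, where:1, fish:1, year:1, park:1, drop:1, of:1, big:1, day:1, him:1, should:1
Words with frequency 4: (none)

0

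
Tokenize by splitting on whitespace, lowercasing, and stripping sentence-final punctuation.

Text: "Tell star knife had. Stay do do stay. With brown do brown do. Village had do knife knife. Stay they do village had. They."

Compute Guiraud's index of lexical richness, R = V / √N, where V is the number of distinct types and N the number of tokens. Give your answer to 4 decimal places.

2.0412

N = 24, V = 10.
√N = 4.898979
R = 10 / 4.898979 = 2.0412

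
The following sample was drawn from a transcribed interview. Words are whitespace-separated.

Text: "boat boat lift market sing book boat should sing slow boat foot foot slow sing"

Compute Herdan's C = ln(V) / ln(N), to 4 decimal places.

N = 15, V = 8.
ln(V) = 2.079442, ln(N) = 2.708050
C = 2.079442 / 2.708050 = 0.7679

0.7679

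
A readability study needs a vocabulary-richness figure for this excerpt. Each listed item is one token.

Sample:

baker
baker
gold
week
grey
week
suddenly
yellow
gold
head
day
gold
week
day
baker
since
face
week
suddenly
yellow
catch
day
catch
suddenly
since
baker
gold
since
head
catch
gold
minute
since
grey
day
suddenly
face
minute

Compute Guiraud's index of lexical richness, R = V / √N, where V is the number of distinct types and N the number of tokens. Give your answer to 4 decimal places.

N = 38, V = 12.
√N = 6.164414
R = 12 / 6.164414 = 1.9467

1.9467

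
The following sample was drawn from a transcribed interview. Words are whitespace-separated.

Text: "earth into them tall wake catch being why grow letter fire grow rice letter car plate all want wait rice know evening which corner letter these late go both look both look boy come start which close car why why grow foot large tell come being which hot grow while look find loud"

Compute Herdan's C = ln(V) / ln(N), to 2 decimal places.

N = 53, V = 37.
ln(V) = 3.610918, ln(N) = 3.970292
C = 3.610918 / 3.970292 = 0.91

0.91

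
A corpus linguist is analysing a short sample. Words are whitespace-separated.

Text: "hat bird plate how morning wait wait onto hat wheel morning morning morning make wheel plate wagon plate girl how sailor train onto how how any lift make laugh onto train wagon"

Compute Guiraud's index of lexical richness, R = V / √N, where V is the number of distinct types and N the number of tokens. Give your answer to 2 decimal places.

2.83

N = 32, V = 16.
√N = 5.656854
R = 16 / 5.656854 = 2.83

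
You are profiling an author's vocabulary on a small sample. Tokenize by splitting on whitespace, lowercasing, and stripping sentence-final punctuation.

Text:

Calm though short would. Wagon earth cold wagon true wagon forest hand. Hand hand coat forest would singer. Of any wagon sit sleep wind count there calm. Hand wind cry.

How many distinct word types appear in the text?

Distinct types: {any, calm, coat, cold, count, cry, earth, forest, hand, of, short, singer, sit, sleep, there, though, true, wagon, wind, would}
V = 20

20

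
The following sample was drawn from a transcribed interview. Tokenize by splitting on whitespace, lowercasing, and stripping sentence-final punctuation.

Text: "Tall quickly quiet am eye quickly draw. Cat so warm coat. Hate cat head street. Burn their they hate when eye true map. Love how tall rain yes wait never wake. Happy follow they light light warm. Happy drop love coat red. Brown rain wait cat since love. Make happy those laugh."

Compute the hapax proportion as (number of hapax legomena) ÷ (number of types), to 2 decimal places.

Frequencies: cat:3, love:3, happy:3, tall:2, quickly:2, eye:2, warm:2, coat:2, hate:2, they:2, rain:2, wait:2, light:2, quiet:1, am:1, draw:1, so:1, head:1, street:1, burn:1, … (16 more, each freq 1)
Hapax count = 23; type count = 36.
Ratio = 23 / 36 = 0.64

0.64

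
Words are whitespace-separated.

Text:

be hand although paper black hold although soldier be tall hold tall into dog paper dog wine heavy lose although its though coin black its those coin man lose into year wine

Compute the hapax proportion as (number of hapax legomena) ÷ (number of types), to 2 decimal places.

0.37

Frequencies: although:3, be:2, paper:2, black:2, hold:2, tall:2, into:2, dog:2, wine:2, lose:2, its:2, coin:2, hand:1, soldier:1, heavy:1, though:1, those:1, man:1, year:1
Hapax count = 7; type count = 19.
Ratio = 7 / 19 = 0.37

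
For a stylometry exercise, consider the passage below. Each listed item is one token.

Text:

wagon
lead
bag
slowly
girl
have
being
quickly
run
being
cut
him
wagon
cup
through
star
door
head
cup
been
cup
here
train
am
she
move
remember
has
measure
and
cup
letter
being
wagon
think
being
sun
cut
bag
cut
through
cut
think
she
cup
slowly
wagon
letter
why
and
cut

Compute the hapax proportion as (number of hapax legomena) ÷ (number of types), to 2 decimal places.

Frequencies: cut:5, cup:5, wagon:4, being:4, bag:2, slowly:2, through:2, she:2, and:2, letter:2, think:2, lead:1, girl:1, have:1, quickly:1, run:1, him:1, star:1, door:1, head:1, … (10 more, each freq 1)
Hapax count = 19; type count = 30.
Ratio = 19 / 30 = 0.63

0.63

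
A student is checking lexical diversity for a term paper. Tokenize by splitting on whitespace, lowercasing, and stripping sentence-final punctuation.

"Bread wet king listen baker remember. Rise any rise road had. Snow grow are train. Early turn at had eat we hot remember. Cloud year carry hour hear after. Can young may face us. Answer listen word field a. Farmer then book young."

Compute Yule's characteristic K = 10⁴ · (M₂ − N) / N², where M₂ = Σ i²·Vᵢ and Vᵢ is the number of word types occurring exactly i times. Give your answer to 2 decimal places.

Frequencies: listen:2, remember:2, rise:2, had:2, young:2, bread:1, wet:1, king:1, baker:1, any:1, road:1, snow:1, grow:1, are:1, train:1, early:1, turn:1, at:1, eat:1, we:1, … (18 more, each freq 1)
N = 43. Frequency spectrum: V_1=33, V_2=5
M₂ = 1²·33 + 2²·5 = 53
K = 10000 × (53 − 43) / 43² = 54.08

54.08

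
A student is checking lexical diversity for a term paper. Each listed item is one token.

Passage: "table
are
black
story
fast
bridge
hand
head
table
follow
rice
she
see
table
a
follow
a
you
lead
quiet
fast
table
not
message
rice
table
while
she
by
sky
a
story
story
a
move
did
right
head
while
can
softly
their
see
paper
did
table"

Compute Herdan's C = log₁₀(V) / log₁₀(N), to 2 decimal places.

0.87

N = 46, V = 28.
log₁₀(V) = 1.447158, log₁₀(N) = 1.662758
C = 1.447158 / 1.662758 = 0.87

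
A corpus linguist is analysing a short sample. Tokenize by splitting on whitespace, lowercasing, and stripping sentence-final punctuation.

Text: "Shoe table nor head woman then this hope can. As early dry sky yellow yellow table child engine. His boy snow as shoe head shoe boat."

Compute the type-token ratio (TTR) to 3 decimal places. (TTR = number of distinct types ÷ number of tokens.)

N = 26 tokens, V = 20 types.
TTR = V / N = 20 / 26 = 0.769

0.769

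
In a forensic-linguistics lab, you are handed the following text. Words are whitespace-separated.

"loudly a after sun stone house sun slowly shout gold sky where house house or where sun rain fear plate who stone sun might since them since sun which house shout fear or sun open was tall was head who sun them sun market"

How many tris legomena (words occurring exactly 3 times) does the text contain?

Frequencies: sun:8, house:4, stone:2, shout:2, where:2, or:2, fear:2, who:2, since:2, them:2, was:2, loudly:1, a:1, after:1, slowly:1, gold:1, sky:1, rain:1, plate:1, might:1, … (5 more, each freq 1)
Words with frequency 3: (none)

0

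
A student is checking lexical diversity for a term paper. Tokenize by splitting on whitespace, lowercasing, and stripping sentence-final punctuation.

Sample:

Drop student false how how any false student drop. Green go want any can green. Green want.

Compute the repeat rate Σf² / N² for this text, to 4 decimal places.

Frequencies: green:3, drop:2, student:2, false:2, how:2, any:2, want:2, go:1, can:1
Σf² = 35; N² = 289
Repeat rate = 35 / 289 = 0.1211

0.1211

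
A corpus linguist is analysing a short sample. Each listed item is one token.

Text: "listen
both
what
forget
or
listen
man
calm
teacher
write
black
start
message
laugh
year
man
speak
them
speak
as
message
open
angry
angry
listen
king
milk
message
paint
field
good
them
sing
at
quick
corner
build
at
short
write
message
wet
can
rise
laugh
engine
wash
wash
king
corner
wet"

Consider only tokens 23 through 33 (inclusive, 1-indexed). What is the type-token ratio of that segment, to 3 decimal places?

0.909

Segment tokens 23–33: angry, angry, listen, king, milk, message, paint, field, good, them, sing
Segment N = 11, segment V = 10.
TTR = 10 / 11 = 0.909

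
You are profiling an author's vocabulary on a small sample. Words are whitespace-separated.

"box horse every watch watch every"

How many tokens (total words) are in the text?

6

Tokens: box, horse, every, watch, watch, every
N = 6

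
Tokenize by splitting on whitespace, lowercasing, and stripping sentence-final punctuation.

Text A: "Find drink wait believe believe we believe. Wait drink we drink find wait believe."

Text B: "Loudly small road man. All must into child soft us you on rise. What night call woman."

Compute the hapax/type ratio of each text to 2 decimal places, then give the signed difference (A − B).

A: hapax=0, V=5, ratio=0.00
B: hapax=17, V=17, ratio=1.00
Difference = 0.00 − 1.00 = -1.00

-1.00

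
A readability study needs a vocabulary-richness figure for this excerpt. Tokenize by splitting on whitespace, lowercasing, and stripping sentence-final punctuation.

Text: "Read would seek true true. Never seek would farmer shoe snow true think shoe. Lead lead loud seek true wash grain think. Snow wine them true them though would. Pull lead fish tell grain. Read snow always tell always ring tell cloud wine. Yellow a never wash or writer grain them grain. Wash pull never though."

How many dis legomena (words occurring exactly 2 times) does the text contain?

Frequencies: true:5, grain:4, would:3, seek:3, never:3, snow:3, lead:3, wash:3, them:3, tell:3, read:2, shoe:2, think:2, wine:2, though:2, pull:2, always:2, farmer:1, loud:1, fish:1, … (6 more, each freq 1)
Words with frequency 2: always, pull, read, shoe, think, though, wine

7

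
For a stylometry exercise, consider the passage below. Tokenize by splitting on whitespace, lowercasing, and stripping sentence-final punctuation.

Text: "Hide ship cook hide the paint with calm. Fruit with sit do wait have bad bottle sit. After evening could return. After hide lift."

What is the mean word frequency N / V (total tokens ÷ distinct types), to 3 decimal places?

1.263

N = 24 tokens, V = 19 types.
Mean frequency = N / V = 24 / 19 = 1.263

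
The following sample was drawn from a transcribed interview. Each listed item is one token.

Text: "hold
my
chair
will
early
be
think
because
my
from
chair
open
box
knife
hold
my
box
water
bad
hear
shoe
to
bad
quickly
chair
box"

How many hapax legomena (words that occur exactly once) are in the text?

13

Frequencies: my:3, chair:3, box:3, hold:2, bad:2, will:1, early:1, be:1, think:1, because:1, from:1, open:1, knife:1, water:1, hear:1, shoe:1, to:1, quickly:1
Hapax (freq=1): be, because, early, from, hear, knife, open, quickly, shoe, think, to, water, will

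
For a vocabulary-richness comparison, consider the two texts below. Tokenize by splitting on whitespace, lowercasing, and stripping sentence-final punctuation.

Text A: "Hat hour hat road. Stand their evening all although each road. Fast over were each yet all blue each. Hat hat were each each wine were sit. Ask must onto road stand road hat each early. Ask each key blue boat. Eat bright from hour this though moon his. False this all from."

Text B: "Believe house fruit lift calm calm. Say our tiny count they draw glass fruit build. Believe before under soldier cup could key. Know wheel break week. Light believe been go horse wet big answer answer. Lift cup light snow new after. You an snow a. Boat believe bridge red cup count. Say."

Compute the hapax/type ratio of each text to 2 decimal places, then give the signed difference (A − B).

A: hapax=19, V=30, ratio=0.63
B: hapax=29, V=39, ratio=0.74
Difference = 0.63 − 0.74 = -0.11

-0.11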